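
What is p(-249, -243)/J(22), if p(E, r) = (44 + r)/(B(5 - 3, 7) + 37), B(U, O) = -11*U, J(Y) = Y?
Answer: -199/330 ≈ -0.60303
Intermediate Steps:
p(E, r) = 44/15 + r/15 (p(E, r) = (44 + r)/(-11*(5 - 3) + 37) = (44 + r)/(-11*2 + 37) = (44 + r)/(-22 + 37) = (44 + r)/15 = (44 + r)*(1/15) = 44/15 + r/15)
p(-249, -243)/J(22) = (44/15 + (1/15)*(-243))/22 = (44/15 - 81/5)*(1/22) = -199/15*1/22 = -199/330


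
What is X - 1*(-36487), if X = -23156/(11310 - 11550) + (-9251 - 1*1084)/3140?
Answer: 86146352/2355 ≈ 36580.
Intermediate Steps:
X = 219467/2355 (X = -23156/(-240) + (-9251 - 1084)*(1/3140) = -23156*(-1/240) - 10335*1/3140 = 5789/60 - 2067/628 = 219467/2355 ≈ 93.192)
X - 1*(-36487) = 219467/2355 - 1*(-36487) = 219467/2355 + 36487 = 86146352/2355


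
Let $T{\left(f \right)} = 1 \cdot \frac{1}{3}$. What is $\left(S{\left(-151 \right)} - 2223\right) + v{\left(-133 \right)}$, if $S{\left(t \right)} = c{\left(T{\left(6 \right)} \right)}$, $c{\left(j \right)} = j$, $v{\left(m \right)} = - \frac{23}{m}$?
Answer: $- \frac{886775}{399} \approx -2222.5$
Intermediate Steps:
$T{\left(f \right)} = \frac{1}{3}$ ($T{\left(f \right)} = 1 \cdot \frac{1}{3} = \frac{1}{3}$)
$S{\left(t \right)} = \frac{1}{3}$
$\left(S{\left(-151 \right)} - 2223\right) + v{\left(-133 \right)} = \left(\frac{1}{3} - 2223\right) - \frac{23}{-133} = - \frac{6668}{3} - - \frac{23}{133} = - \frac{6668}{3} + \frac{23}{133} = - \frac{886775}{399}$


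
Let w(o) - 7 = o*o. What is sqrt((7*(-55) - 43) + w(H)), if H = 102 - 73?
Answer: 2*sqrt(105) ≈ 20.494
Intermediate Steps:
H = 29
w(o) = 7 + o**2 (w(o) = 7 + o*o = 7 + o**2)
sqrt((7*(-55) - 43) + w(H)) = sqrt((7*(-55) - 43) + (7 + 29**2)) = sqrt((-385 - 43) + (7 + 841)) = sqrt(-428 + 848) = sqrt(420) = 2*sqrt(105)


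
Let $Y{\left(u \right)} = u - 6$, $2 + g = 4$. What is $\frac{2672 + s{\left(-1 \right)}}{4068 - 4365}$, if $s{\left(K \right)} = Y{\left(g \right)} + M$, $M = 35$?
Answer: $- \frac{901}{99} \approx -9.101$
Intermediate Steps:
$g = 2$ ($g = -2 + 4 = 2$)
$Y{\left(u \right)} = -6 + u$ ($Y{\left(u \right)} = u - 6 = -6 + u$)
$s{\left(K \right)} = 31$ ($s{\left(K \right)} = \left(-6 + 2\right) + 35 = -4 + 35 = 31$)
$\frac{2672 + s{\left(-1 \right)}}{4068 - 4365} = \frac{2672 + 31}{4068 - 4365} = \frac{2703}{-297} = 2703 \left(- \frac{1}{297}\right) = - \frac{901}{99}$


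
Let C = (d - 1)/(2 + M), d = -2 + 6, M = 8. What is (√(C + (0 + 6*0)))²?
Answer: 3/10 ≈ 0.30000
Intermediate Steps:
d = 4
C = 3/10 (C = (4 - 1)/(2 + 8) = 3/10 ≈ 0.30000)
(√(C + (0 + 6*0)))² = (√(3/10 + (0 + 6*0)))² = (√(3/10 + (0 + 0)))² = (√(3/10 + 0))² = (√(3/10))² = (√30/10)² = 3/10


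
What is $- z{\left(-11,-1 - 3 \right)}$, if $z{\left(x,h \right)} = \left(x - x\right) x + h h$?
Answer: $-16$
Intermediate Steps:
$z{\left(x,h \right)} = h^{2}$ ($z{\left(x,h \right)} = 0 x + h^{2} = 0 + h^{2} = h^{2}$)
$- z{\left(-11,-1 - 3 \right)} = - \left(-1 - 3\right)^{2} = - \left(-4\right)^{2} = \left(-1\right) 16 = -16$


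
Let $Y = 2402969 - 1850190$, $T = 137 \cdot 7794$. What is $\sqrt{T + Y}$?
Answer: $\sqrt{1620557} \approx 1273.0$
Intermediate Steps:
$T = 1067778$
$Y = 552779$
$\sqrt{T + Y} = \sqrt{1067778 + 552779} = \sqrt{1620557}$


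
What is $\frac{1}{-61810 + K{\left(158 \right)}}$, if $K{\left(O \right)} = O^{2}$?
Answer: $- \frac{1}{36846} \approx -2.714 \cdot 10^{-5}$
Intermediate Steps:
$\frac{1}{-61810 + K{\left(158 \right)}} = \frac{1}{-61810 + 158^{2}} = \frac{1}{-61810 + 24964} = \frac{1}{-36846} = - \frac{1}{36846}$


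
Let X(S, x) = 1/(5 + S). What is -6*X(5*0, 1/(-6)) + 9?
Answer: 39/5 ≈ 7.8000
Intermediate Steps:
-6*X(5*0, 1/(-6)) + 9 = -6/(5 + 5*0) + 9 = -6/(5 + 0) + 9 = -6/5 + 9 = 39/5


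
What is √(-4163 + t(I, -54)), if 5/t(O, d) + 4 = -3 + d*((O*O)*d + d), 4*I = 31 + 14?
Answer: I*√9215759439444103/1487861 ≈ 64.521*I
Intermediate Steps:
I = 45/4 (I = (31 + 14)/4 = (¼)*45 = 45/4 ≈ 11.250)
t(O, d) = 5/(-7 + d*(d + d*O²)) (t(O, d) = 5/(-4 + (-3 + d*((O*O)*d + d))) = 5/(-4 + (-3 + d*(O²*d + d))) = 5/(-4 + (-3 + d*(d*O² + d))) = 5/(-4 + (-3 + d*(d + d*O²))) = 5/(-7 + d*(d + d*O²)))
√(-4163 + t(I, -54)) = √(-4163 + 5/(-7 + (-54)² + (45/4)²*(-54)²)) = √(-4163 + 5/(-7 + 2916 + (2025/16)*2916)) = √(-4163 + 5/(-7 + 2916 + 1476225/4)) = √(-4163 + 5/(1487861/4)) = √(-4163 + 5*(4/1487861)) = √(-4163 + 20/1487861) = √(-6193965323/1487861) = I*√9215759439444103/1487861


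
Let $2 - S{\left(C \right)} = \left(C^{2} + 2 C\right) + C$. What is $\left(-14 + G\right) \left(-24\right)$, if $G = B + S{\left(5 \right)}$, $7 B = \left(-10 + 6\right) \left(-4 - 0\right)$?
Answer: $\frac{8352}{7} \approx 1193.1$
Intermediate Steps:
$S{\left(C \right)} = 2 - C^{2} - 3 C$ ($S{\left(C \right)} = 2 - \left(\left(C^{2} + 2 C\right) + C\right) = 2 - \left(C^{2} + 3 C\right) = 2 - C^{2} - 3 C$)
$B = \frac{16}{7}$ ($B = \frac{\left(-10 + 6\right) \left(-4 - 0\right)}{7} = \frac{\left(-4\right) \left(-4 + 0\right)}{7} = \frac{\left(-4\right) \left(-4\right)}{7} = \frac{1}{7} \cdot 16 = \frac{16}{7} \approx 2.2857$)
$G = - \frac{250}{7}$ ($G = \frac{16}{7} - 38 = - \frac{250}{7} \approx -35.714$)
$\left(-14 + G\right) \left(-24\right) = \left(-14 - \frac{250}{7}\right) \left(-24\right) = \left(- \frac{348}{7}\right) \left(-24\right) = \frac{8352}{7}$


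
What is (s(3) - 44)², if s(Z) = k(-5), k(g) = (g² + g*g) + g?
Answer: 1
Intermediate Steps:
k(g) = g + 2*g² (k(g) = (g² + g²) + g = 2*g² + g = g + 2*g²)
s(Z) = 45 (s(Z) = -5*(1 + 2*(-5)) = -5*(1 - 10) = -5*(-9) = 45)
(s(3) - 44)² = (45 - 44)² = 1² = 1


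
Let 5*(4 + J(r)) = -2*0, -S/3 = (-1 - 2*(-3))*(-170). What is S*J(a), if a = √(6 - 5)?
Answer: -10200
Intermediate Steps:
a = 1 (a = √1 = 1)
S = 2550 (S = -3*(-1 - 2*(-3))*(-170) = -3*(-1 + 6)*(-170) = -15*(-170) = -3*(-850) = 2550)
J(r) = -4 (J(r) = -4 + (-2*0)/5 = -4 + (⅕)*0 = -4 + 0 = -4)
S*J(a) = 2550*(-4) = -10200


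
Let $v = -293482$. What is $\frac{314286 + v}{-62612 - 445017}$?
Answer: $- \frac{20804}{507629} \approx -0.040983$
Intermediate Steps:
$\frac{314286 + v}{-62612 - 445017} = \frac{314286 - 293482}{-62612 - 445017} = \frac{20804}{-507629} = 20804 \left(- \frac{1}{507629}\right) = - \frac{20804}{507629}$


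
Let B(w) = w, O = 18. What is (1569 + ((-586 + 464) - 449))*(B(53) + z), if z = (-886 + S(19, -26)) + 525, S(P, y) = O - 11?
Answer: -300398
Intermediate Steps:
S(P, y) = 7 (S(P, y) = 18 - 11 = 7)
z = -354 (z = (-886 + 7) + 525 = -879 + 525 = -354)
(1569 + ((-586 + 464) - 449))*(B(53) + z) = (1569 + ((-586 + 464) - 449))*(53 - 354) = (1569 + (-122 - 449))*(-301) = (1569 - 571)*(-301) = 998*(-301) = -300398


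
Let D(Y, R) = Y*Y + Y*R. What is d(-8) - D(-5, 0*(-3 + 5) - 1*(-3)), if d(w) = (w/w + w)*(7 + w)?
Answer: -3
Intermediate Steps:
d(w) = (1 + w)*(7 + w)
D(Y, R) = Y² + R*Y
d(-8) - D(-5, 0*(-3 + 5) - 1*(-3)) = (7 + (-8)² + 8*(-8)) - (-5)*((0*(-3 + 5) - 1*(-3)) - 5) = (7 + 64 - 64) - (-5)*((0*2 + 3) - 5) = 7 - (-5)*((0 + 3) - 5) = 7 - (-5)*(3 - 5) = 7 - (-5)*(-2) = 7 - 1*10 = 7 - 10 = -3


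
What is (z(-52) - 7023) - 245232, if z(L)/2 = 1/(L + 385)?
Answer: -84000913/333 ≈ -2.5226e+5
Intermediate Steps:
z(L) = 2/(385 + L) (z(L) = 2/(L + 385) = 2/(385 + L))
(z(-52) - 7023) - 245232 = (2/(385 - 52) - 7023) - 245232 = (2/333 - 7023) - 245232 = -2338657/333 - 245232 = -84000913/333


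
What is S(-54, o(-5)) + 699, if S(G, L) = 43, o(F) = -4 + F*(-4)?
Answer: 742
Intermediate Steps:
o(F) = -4 - 4*F
S(-54, o(-5)) + 699 = 43 + 699 = 742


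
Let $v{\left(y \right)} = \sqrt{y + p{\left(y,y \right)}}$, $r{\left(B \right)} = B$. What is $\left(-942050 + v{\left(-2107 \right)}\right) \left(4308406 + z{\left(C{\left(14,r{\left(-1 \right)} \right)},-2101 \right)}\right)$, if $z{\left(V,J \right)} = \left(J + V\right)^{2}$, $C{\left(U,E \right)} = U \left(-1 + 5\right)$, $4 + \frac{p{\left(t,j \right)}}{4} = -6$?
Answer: $-7998410523550 + 8490431 i \sqrt{2147} \approx -7.9984 \cdot 10^{12} + 3.9341 \cdot 10^{8} i$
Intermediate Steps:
$p{\left(t,j \right)} = -40$ ($p{\left(t,j \right)} = -16 + 4 \left(-6\right) = -16 - 24 = -40$)
$C{\left(U,E \right)} = 4 U$ ($C{\left(U,E \right)} = U 4 = 4 U$)
$v{\left(y \right)} = \sqrt{-40 + y}$ ($v{\left(y \right)} = \sqrt{y - 40} = \sqrt{-40 + y}$)
$\left(-942050 + v{\left(-2107 \right)}\right) \left(4308406 + z{\left(C{\left(14,r{\left(-1 \right)} \right)},-2101 \right)}\right) = \left(-942050 + \sqrt{-40 - 2107}\right) \left(4308406 + \left(-2101 + 4 \cdot 14\right)^{2}\right) = \left(-942050 + \sqrt{-2147}\right) \left(4308406 + \left(-2101 + 56\right)^{2}\right) = \left(-942050 + i \sqrt{2147}\right) \left(4308406 + \left(-2045\right)^{2}\right) = \left(-942050 + i \sqrt{2147}\right) \left(4308406 + 4182025\right) = \left(-942050 + i \sqrt{2147}\right) 8490431 = -7998410523550 + 8490431 i \sqrt{2147}$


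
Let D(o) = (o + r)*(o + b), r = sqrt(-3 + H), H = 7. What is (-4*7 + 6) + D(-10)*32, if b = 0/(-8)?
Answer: 2538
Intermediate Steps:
r = 2 (r = sqrt(-3 + 7) = sqrt(4) = 2)
b = 0 (b = 0*(-1/8) = 0)
D(o) = o*(2 + o) (D(o) = (o + 2)*(o + 0) = (2 + o)*o = o*(2 + o))
(-4*7 + 6) + D(-10)*32 = (-4*7 + 6) - 10*(2 - 10)*32 = (-28 + 6) - 10*(-8)*32 = -22 + 80*32 = -22 + 2560 = 2538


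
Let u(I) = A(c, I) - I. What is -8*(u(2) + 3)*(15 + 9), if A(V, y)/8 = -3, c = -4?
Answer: 4416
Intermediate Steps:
A(V, y) = -24 (A(V, y) = 8*(-3) = -24)
u(I) = -24 - I
-8*(u(2) + 3)*(15 + 9) = -8*((-24 - 1*2) + 3)*(15 + 9) = -8*((-24 - 2) + 3)*24 = -8*(-26 + 3)*24 = -(-184)*24 = -8*(-552) = 4416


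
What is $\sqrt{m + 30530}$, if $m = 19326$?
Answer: $8 \sqrt{779} \approx 223.28$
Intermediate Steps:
$\sqrt{m + 30530} = \sqrt{19326 + 30530} = \sqrt{49856} = 8 \sqrt{779}$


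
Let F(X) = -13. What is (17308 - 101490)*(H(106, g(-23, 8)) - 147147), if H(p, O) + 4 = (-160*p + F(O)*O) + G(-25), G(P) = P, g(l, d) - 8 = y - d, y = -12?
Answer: 13804164360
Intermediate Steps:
g(l, d) = -4 - d (g(l, d) = 8 + (-12 - d) = -4 - d)
H(p, O) = -29 - 160*p - 13*O (H(p, O) = -4 + ((-160*p - 13*O) - 25) = -4 + (-25 - 160*p - 13*O) = -29 - 160*p - 13*O)
(17308 - 101490)*(H(106, g(-23, 8)) - 147147) = (17308 - 101490)*((-29 - 160*106 - 13*(-4 - 1*8)) - 147147) = -84182*((-29 - 16960 - 13*(-4 - 8)) - 147147) = -84182*((-29 - 16960 - 13*(-12)) - 147147) = -84182*((-29 - 16960 + 156) - 147147) = -84182*(-16833 - 147147) = -84182*(-163980) = 13804164360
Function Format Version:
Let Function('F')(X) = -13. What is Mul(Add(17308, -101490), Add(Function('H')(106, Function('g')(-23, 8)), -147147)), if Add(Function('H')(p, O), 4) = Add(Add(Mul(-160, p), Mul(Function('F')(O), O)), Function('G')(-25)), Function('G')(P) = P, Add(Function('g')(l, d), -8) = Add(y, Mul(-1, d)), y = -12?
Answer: 13804164360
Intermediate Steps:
Function('g')(l, d) = Add(-4, Mul(-1, d)) (Function('g')(l, d) = Add(8, Add(-12, Mul(-1, d))) = Add(-4, Mul(-1, d)))
Function('H')(p, O) = Add(-29, Mul(-160, p), Mul(-13, O)) (Function('H')(p, O) = Add(-4, Add(Add(Mul(-160, p), Mul(-13, O)), -25)) = Add(-4, Add(-25, Mul(-160, p), Mul(-13, O))) = Add(-29, Mul(-160, p), Mul(-13, O)))
Mul(Add(17308, -101490), Add(Function('H')(106, Function('g')(-23, 8)), -147147)) = Mul(Add(17308, -101490), Add(Add(-29, Mul(-160, 106), Mul(-13, Add(-4, Mul(-1, 8)))), -147147)) = Mul(-84182, Add(Add(-29, -16960, Mul(-13, Add(-4, -8))), -147147)) = Mul(-84182, Add(Add(-29, -16960, Mul(-13, -12)), -147147)) = Mul(-84182, Add(Add(-29, -16960, 156), -147147)) = Mul(-84182, Add(-16833, -147147)) = Mul(-84182, -163980) = 13804164360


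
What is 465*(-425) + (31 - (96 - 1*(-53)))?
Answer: -197743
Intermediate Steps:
465*(-425) + (31 - (96 - 1*(-53))) = -197625 + (31 - (96 + 53)) = -197625 + (31 - 1*149) = -197625 + (31 - 149) = -197625 - 118 = -197743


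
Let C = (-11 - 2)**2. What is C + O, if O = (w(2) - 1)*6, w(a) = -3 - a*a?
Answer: 121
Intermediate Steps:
w(a) = -3 - a**2
C = 169 (C = (-13)**2 = 169)
O = -48 (O = ((-3 - 1*2**2) - 1)*6 = ((-3 - 1*4) - 1)*6 = ((-3 - 4) - 1)*6 = (-7 - 1)*6 = -8*6 = -48)
C + O = 169 - 48 = 121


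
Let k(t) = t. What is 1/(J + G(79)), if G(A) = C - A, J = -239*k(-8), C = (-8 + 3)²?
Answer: 1/1858 ≈ 0.00053821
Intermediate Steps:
C = 25 (C = (-5)² = 25)
J = 1912 (J = -239*(-8) = 1912)
G(A) = 25 - A
1/(J + G(79)) = 1/(1912 + (25 - 1*79)) = 1/(1912 + (25 - 79)) = 1/(1912 - 54) = 1/1858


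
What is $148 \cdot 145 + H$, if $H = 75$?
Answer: $21535$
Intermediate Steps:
$148 \cdot 145 + H = 148 \cdot 145 + 75 = 21460 + 75 = 21535$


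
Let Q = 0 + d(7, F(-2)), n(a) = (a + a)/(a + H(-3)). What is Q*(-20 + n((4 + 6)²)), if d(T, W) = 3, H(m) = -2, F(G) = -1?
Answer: -2640/49 ≈ -53.878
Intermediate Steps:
n(a) = 2*a/(-2 + a) (n(a) = (a + a)/(a - 2) = (2*a)/(-2 + a) = 2*a/(-2 + a))
Q = 3 (Q = 0 + 3 = 3)
Q*(-20 + n((4 + 6)²)) = 3*(-20 + 2*(4 + 6)²/(-2 + (4 + 6)²)) = 3*(-20 + 2*10²/(-2 + 10²)) = 3*(-20 + 2*100/(-2 + 100)) = 3*(-20 + 2*100/98) = 3*(-20 + 2*100*(1/98)) = 3*(-20 + 100/49) = 3*(-880/49) = -2640/49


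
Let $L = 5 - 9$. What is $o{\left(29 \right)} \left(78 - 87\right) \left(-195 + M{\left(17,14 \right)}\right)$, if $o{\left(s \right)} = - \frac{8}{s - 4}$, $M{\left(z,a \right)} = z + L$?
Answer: $- \frac{13104}{25} \approx -524.16$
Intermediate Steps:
$L = -4$
$M{\left(z,a \right)} = -4 + z$ ($M{\left(z,a \right)} = z - 4 = -4 + z$)
$o{\left(s \right)} = - \frac{8}{-4 + s}$
$o{\left(29 \right)} \left(78 - 87\right) \left(-195 + M{\left(17,14 \right)}\right) = - \frac{8}{-4 + 29} \left(78 - 87\right) \left(-195 + \left(-4 + 17\right)\right) = - \frac{8}{25} \left(- 9 \left(-195 + 13\right)\right) = \left(-8\right) \frac{1}{25} \left(\left(-9\right) \left(-182\right)\right) = \left(- \frac{8}{25}\right) 1638 = - \frac{13104}{25}$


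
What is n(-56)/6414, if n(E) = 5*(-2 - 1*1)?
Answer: -5/2138 ≈ -0.0023386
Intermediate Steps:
n(E) = -15 (n(E) = 5*(-2 - 1) = 5*(-3) = -15)
n(-56)/6414 = -15/6414 = -15*1/6414 = -5/2138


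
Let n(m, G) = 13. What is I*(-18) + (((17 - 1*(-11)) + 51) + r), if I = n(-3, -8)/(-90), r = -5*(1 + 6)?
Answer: 233/5 ≈ 46.600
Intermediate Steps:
r = -35 (r = -5*7 = -1*35 = -35)
I = -13/90 (I = 13/(-90) = 13*(-1/90) = -13/90 ≈ -0.14444)
I*(-18) + (((17 - 1*(-11)) + 51) + r) = -13/90*(-18) + (((17 - 1*(-11)) + 51) - 35) = 13/5 + (((17 + 11) + 51) - 35) = 13/5 + ((28 + 51) - 35) = 13/5 + (79 - 35) = 13/5 + 44 = 233/5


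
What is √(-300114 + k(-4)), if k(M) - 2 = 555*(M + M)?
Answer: 2*I*√76138 ≈ 551.86*I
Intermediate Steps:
k(M) = 2 + 1110*M (k(M) = 2 + 555*(M + M) = 2 + 555*(2*M) = 2 + 1110*M)
√(-300114 + k(-4)) = √(-300114 + (2 + 1110*(-4))) = √(-300114 + (2 - 4440)) = √(-300114 - 4438) = √(-304552) = 2*I*√76138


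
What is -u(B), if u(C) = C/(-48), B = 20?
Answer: 5/12 ≈ 0.41667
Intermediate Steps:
u(C) = -C/48 (u(C) = C*(-1/48) = -C/48)
-u(B) = -(-1)*20/48 = -1*(-5/12) = 5/12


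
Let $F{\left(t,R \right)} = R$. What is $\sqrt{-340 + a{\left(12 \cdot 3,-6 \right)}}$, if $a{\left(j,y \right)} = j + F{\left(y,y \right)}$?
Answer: $i \sqrt{310} \approx 17.607 i$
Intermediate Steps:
$a{\left(j,y \right)} = j + y$
$\sqrt{-340 + a{\left(12 \cdot 3,-6 \right)}} = \sqrt{-340 + \left(12 \cdot 3 - 6\right)} = \sqrt{-340 + \left(36 - 6\right)} = \sqrt{-340 + 30} = \sqrt{-310} = i \sqrt{310}$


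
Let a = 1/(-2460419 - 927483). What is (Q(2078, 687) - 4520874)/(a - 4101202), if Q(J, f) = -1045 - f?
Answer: 15322145912612/13894470458205 ≈ 1.1028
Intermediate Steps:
a = -1/3387902 (a = 1/(-3387902) = -1/3387902 ≈ -2.9517e-7)
(Q(2078, 687) - 4520874)/(a - 4101202) = ((-1045 - 1*687) - 4520874)/(-1/3387902 - 4101202) = ((-1045 - 687) - 4520874)/(-13894470458205/3387902) = (-1732 - 4520874)*(-3387902/13894470458205) = -4522606*(-3387902/13894470458205) = 15322145912612/13894470458205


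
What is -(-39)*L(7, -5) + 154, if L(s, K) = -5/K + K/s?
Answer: 1156/7 ≈ 165.14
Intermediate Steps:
-(-39)*L(7, -5) + 154 = -(-39)*(-5/(-5) - 5/7) + 154 = -(-39)*(-5*(-⅕) - 5*⅐) + 154 = -(-39)*(1 - 5/7) + 154 = -(-39)*2/7 + 154 = -39*(-2/7) + 154 = 78/7 + 154 = 1156/7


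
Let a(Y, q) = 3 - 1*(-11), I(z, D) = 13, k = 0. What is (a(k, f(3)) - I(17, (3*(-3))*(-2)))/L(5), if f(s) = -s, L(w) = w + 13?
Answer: 1/18 ≈ 0.055556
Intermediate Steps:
L(w) = 13 + w
a(Y, q) = 14 (a(Y, q) = 3 + 11 = 14)
(a(k, f(3)) - I(17, (3*(-3))*(-2)))/L(5) = (14 - 1*13)/(13 + 5) = (14 - 13)/18 = 1*(1/18) = 1/18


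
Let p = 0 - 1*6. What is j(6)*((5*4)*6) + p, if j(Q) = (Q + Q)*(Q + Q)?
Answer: 17274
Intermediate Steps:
j(Q) = 4*Q² (j(Q) = (2*Q)*(2*Q) = 4*Q²)
p = -6 (p = 0 - 6 = -6)
j(6)*((5*4)*6) + p = (4*6²)*((5*4)*6) - 6 = (4*36)*(20*6) - 6 = 144*120 - 6 = 17280 - 6 = 17274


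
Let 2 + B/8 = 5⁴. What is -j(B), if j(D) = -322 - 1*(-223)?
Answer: 99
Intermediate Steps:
B = 4984 (B = -16 + 8*5⁴ = -16 + 8*625 = -16 + 5000 = 4984)
j(D) = -99 (j(D) = -322 + 223 = -99)
-j(B) = -1*(-99) = 99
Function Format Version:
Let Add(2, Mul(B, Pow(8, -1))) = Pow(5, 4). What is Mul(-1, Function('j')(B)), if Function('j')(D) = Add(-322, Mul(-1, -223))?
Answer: 99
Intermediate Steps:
B = 4984 (B = Add(-16, Mul(8, Pow(5, 4))) = Add(-16, Mul(8, 625)) = Add(-16, 5000) = 4984)
Function('j')(D) = -99 (Function('j')(D) = Add(-322, 223) = -99)
Mul(-1, Function('j')(B)) = Mul(-1, -99) = 99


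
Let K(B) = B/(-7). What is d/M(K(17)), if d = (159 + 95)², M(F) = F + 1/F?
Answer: -3838702/169 ≈ -22714.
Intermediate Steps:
K(B) = -B/7 (K(B) = B*(-⅐) = -B/7)
d = 64516 (d = 254² = 64516)
d/M(K(17)) = 64516/(-⅐*17 + 1/(-⅐*17)) = 64516/(-17/7 + 1/(-17/7)) = 64516/(-17/7 - 7/17) = 64516/(-338/119) = 64516*(-119/338) = -3838702/169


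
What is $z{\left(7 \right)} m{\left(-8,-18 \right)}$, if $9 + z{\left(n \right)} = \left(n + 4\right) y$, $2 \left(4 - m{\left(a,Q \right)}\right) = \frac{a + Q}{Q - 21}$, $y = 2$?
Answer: $\frac{143}{3} \approx 47.667$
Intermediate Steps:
$m{\left(a,Q \right)} = 4 - \frac{Q + a}{2 \left(-21 + Q\right)}$ ($m{\left(a,Q \right)} = 4 - \frac{\left(a + Q\right) \frac{1}{Q - 21}}{2} = 4 - \frac{\left(Q + a\right) \frac{1}{-21 + Q}}{2} = 4 - \frac{\frac{1}{-21 + Q} \left(Q + a\right)}{2} = 4 - \frac{Q + a}{2 \left(-21 + Q\right)}$)
$z{\left(n \right)} = -1 + 2 n$ ($z{\left(n \right)} = -9 + \left(n + 4\right) 2 = -9 + \left(4 + n\right) 2 = -9 + \left(8 + 2 n\right) = -1 + 2 n$)
$z{\left(7 \right)} m{\left(-8,-18 \right)} = \left(-1 + 2 \cdot 7\right) \frac{-168 - -8 + 7 \left(-18\right)}{2 \left(-21 - 18\right)} = \left(-1 + 14\right) \frac{-168 + 8 - 126}{2 \left(-39\right)} = 13 \cdot \frac{1}{2} \left(- \frac{1}{39}\right) \left(-286\right) = 13 \cdot \frac{11}{3} = \frac{143}{3}$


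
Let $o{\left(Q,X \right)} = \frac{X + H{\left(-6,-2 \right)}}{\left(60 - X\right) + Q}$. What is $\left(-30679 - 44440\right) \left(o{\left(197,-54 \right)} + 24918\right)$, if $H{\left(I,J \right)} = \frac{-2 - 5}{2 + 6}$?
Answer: $- \frac{4657043344855}{2488} \approx -1.8718 \cdot 10^{9}$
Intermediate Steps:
$H{\left(I,J \right)} = - \frac{7}{8}$
$o{\left(Q,X \right)} = \frac{- \frac{7}{8} + X}{60 + Q - X}$ ($o{\left(Q,X \right)} = \frac{X - \frac{7}{8}}{\left(60 - X\right) + Q} = \frac{- \frac{7}{8} + X}{60 + Q - X}$)
$\left(-30679 - 44440\right) \left(o{\left(197,-54 \right)} + 24918\right) = \left(-30679 - 44440\right) \left(\frac{- \frac{7}{8} - 54}{60 + 197 - -54} + 24918\right) = - 75119 \left(\frac{1}{60 + 197 + 54} \left(- \frac{439}{8}\right) + 24918\right) = - 75119 \left(\frac{1}{311} \left(- \frac{439}{8}\right) + 24918\right) = - 75119 \left(- \frac{439}{2488} + 24918\right) = \left(-75119\right) \frac{61995545}{2488} = - \frac{4657043344855}{2488}$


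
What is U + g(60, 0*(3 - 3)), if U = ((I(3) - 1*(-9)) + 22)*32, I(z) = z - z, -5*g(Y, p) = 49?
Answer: 4911/5 ≈ 982.20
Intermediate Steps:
g(Y, p) = -49/5 (g(Y, p) = -⅕*49 = -49/5)
I(z) = 0
U = 992 (U = ((0 - 1*(-9)) + 22)*32 = ((0 + 9) + 22)*32 = (9 + 22)*32 = 31*32 = 992)
U + g(60, 0*(3 - 3)) = 992 - 49/5 = 4911/5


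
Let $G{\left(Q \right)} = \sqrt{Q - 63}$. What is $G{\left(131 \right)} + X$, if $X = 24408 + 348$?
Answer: $24756 + 2 \sqrt{17} \approx 24764.0$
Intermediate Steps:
$G{\left(Q \right)} = \sqrt{-63 + Q}$
$X = 24756$
$G{\left(131 \right)} + X = \sqrt{-63 + 131} + 24756 = \sqrt{68} + 24756 = 2 \sqrt{17} + 24756 = 24756 + 2 \sqrt{17}$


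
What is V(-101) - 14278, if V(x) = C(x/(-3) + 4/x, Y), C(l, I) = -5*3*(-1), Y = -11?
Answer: -14263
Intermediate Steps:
C(l, I) = 15 (C(l, I) = -15*(-1) = 15)
V(x) = 15
V(-101) - 14278 = 15 - 14278 = -14263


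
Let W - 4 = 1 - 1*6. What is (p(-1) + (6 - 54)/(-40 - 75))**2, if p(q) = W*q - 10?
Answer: 974169/13225 ≈ 73.661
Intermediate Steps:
W = -1 (W = 4 + (1 - 1*6) = 4 + (1 - 6) = 4 - 5 = -1)
p(q) = -10 - q (p(q) = -q - 10 = -10 - q)
(p(-1) + (6 - 54)/(-40 - 75))**2 = ((-10 - 1*(-1)) + (6 - 54)/(-40 - 75))**2 = ((-10 + 1) - 48/(-115))**2 = (-9 - 48*(-1/115))**2 = (-9 + 48/115)**2 = (-987/115)**2 = 974169/13225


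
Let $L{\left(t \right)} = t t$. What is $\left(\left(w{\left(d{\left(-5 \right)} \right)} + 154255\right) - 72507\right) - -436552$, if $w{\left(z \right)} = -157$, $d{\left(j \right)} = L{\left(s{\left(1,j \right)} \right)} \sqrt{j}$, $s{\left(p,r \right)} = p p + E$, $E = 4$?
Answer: $518143$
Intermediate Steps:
$s{\left(p,r \right)} = 4 + p^{2}$ ($s{\left(p,r \right)} = p p + 4 = p^{2} + 4 = 4 + p^{2}$)
$L{\left(t \right)} = t^{2}$
$d{\left(j \right)} = 25 \sqrt{j}$ ($d{\left(j \right)} = \left(4 + 1^{2}\right)^{2} \sqrt{j} = \left(4 + 1\right)^{2} \sqrt{j} = 5^{2} \sqrt{j} = 25 \sqrt{j}$)
$\left(\left(w{\left(d{\left(-5 \right)} \right)} + 154255\right) - 72507\right) - -436552 = \left(\left(-157 + 154255\right) - 72507\right) - -436552 = \left(154098 - 72507\right) + 436552 = 81591 + 436552 = 518143$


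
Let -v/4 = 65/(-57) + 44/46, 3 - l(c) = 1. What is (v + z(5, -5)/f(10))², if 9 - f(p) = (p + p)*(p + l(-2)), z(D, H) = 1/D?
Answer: 137420714209/254757420225 ≈ 0.53942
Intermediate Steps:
l(c) = 2 (l(c) = 3 - 1*1 = 3 - 1 = 2)
f(p) = 9 - 2*p*(2 + p) (f(p) = 9 - (p + p)*(p + 2) = 9 - 2*p*(2 + p))
v = 964/1311 (v = -4*(65/(-57) + 44/46) = -4*(65*(-1/57) + 44*(1/46)) = -4*(-65/57 + 22/23) = -4*(-241/1311) = 964/1311 ≈ 0.73532)
(v + z(5, -5)/f(10))² = (964/1311 + 1/(5*(9 - 4*10 - 2*10²)))² = (964/1311 + 1/(5*(9 - 40 - 2*100)))² = (964/1311 + 1/(5*(9 - 40 - 200)))² = (964/1311 + (⅕)/(-231))² = (964/1311 + (⅕)*(-1/231))² = (964/1311 - 1/1155)² = (370703/504735)² = 137420714209/254757420225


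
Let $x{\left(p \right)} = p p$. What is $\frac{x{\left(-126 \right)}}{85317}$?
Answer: $\frac{5292}{28439} \approx 0.18608$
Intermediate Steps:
$x{\left(p \right)} = p^{2}$
$\frac{x{\left(-126 \right)}}{85317} = \frac{\left(-126\right)^{2}}{85317} = 15876 \cdot \frac{1}{85317} = \frac{5292}{28439}$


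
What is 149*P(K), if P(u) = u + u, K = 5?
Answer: 1490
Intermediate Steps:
P(u) = 2*u
149*P(K) = 149*(2*5) = 149*10 = 1490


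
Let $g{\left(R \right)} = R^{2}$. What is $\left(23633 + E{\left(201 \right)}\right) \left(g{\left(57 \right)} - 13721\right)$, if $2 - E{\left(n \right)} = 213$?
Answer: $-245275184$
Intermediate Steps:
$E{\left(n \right)} = -211$ ($E{\left(n \right)} = 2 - 213 = -211$)
$\left(23633 + E{\left(201 \right)}\right) \left(g{\left(57 \right)} - 13721\right) = \left(23633 - 211\right) \left(57^{2} - 13721\right) = 23422 \left(3249 - 13721\right) = 23422 \left(-10472\right) = -245275184$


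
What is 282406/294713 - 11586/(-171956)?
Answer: 25987975477/25338834314 ≈ 1.0256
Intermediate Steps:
282406/294713 - 11586/(-171956) = 282406*(1/294713) - 11586*(-1/171956) = 282406/294713 + 5793/85978 = 25987975477/25338834314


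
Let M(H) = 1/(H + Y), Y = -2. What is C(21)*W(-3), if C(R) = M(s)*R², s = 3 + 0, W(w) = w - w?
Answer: 0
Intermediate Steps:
W(w) = 0
s = 3
M(H) = 1/(-2 + H) (M(H) = 1/(H - 2) = 1/(-2 + H))
C(R) = R² (C(R) = R²/(-2 + 3) = R²/1 = 1*R² = R²)
C(21)*W(-3) = 21²*0 = 441*0 = 0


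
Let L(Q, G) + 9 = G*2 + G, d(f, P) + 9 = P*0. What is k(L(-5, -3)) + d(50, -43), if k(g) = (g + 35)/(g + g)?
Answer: -341/36 ≈ -9.4722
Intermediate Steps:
d(f, P) = -9 (d(f, P) = -9 + P*0 = -9 + 0 = -9)
L(Q, G) = -9 + 3*G (L(Q, G) = -9 + (G*2 + G) = -9 + (2*G + G) = -9 + 3*G)
k(g) = (35 + g)/(2*g) (k(g) = (35 + g)/((2*g)) = (35 + g)*(1/(2*g)) = (35 + g)/(2*g))
k(L(-5, -3)) + d(50, -43) = (35 + (-9 + 3*(-3)))/(2*(-9 + 3*(-3))) - 9 = (35 + (-9 - 9))/(2*(-9 - 9)) - 9 = (½)*(35 - 18)/(-18) - 9 = (½)*(-1/18)*17 - 9 = -17/36 - 9 = -341/36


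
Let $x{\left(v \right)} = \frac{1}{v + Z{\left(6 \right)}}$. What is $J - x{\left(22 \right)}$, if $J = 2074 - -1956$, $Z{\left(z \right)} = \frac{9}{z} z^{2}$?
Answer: $\frac{306279}{76} \approx 4030.0$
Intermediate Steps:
$Z{\left(z \right)} = 9 z$
$J = 4030$ ($J = 2074 + 1956 = 4030$)
$x{\left(v \right)} = \frac{1}{54 + v}$ ($x{\left(v \right)} = \frac{1}{v + 9 \cdot 6} = \frac{1}{v + 54} = \frac{1}{54 + v}$)
$J - x{\left(22 \right)} = 4030 - \frac{1}{54 + 22} = 4030 - \frac{1}{76} = \frac{306279}{76}$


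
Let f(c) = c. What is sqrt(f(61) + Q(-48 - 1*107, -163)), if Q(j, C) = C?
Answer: I*sqrt(102) ≈ 10.1*I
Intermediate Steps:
sqrt(f(61) + Q(-48 - 1*107, -163)) = sqrt(61 - 163) = sqrt(-102) = I*sqrt(102)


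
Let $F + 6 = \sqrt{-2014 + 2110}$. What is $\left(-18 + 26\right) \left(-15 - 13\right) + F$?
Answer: $-230 + 4 \sqrt{6} \approx -220.2$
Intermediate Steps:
$F = -6 + 4 \sqrt{6}$ ($F = -6 + \sqrt{-2014 + 2110} = -6 + \sqrt{96} = -6 + 4 \sqrt{6} \approx 3.798$)
$\left(-18 + 26\right) \left(-15 - 13\right) + F = \left(-18 + 26\right) \left(-15 - 13\right) - \left(6 - 4 \sqrt{6}\right) = 8 \left(-15 - 13\right) - \left(6 - 4 \sqrt{6}\right) = 8 \left(-28\right) - \left(6 - 4 \sqrt{6}\right) = -224 - \left(6 - 4 \sqrt{6}\right) = -230 + 4 \sqrt{6}$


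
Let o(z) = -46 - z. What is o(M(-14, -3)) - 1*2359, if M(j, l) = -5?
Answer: -2400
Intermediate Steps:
o(M(-14, -3)) - 1*2359 = (-46 - 1*(-5)) - 1*2359 = (-46 + 5) - 2359 = -41 - 2359 = -2400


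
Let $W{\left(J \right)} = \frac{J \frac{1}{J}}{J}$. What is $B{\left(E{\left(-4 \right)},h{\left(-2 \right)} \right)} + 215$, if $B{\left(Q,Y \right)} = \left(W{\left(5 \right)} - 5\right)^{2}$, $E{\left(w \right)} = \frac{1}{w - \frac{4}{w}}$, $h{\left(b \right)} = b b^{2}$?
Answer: $\frac{5951}{25} \approx 238.04$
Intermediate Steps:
$h{\left(b \right)} = b^{3}$
$W{\left(J \right)} = \frac{1}{J}$ ($W{\left(J \right)} = 1 \frac{1}{J} = \frac{1}{J}$)
$B{\left(Q,Y \right)} = \frac{576}{25}$ ($B{\left(Q,Y \right)} = \left(\frac{1}{5} - 5\right)^{2} = \left(- \frac{24}{5}\right)^{2} = \frac{576}{25}$)
$B{\left(E{\left(-4 \right)},h{\left(-2 \right)} \right)} + 215 = \frac{576}{25} + 215 = \frac{5951}{25}$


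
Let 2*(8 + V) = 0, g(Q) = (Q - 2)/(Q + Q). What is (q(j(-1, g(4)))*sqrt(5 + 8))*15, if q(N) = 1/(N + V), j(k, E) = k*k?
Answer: -15*sqrt(13)/7 ≈ -7.7262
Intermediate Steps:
g(Q) = (-2 + Q)/(2*Q) (g(Q) = (-2 + Q)/((2*Q)) = (-2 + Q)*(1/(2*Q)) = (-2 + Q)/(2*Q))
V = -8 (V = -8 + (1/2)*0 = -8 + 0 = -8)
j(k, E) = k**2
q(N) = 1/(-8 + N) (q(N) = 1/(N - 8) = 1/(-8 + N))
(q(j(-1, g(4)))*sqrt(5 + 8))*15 = (sqrt(5 + 8)/(-8 + (-1)**2))*15 = (sqrt(13)/(-8 + 1))*15 = (sqrt(13)/(-7))*15 = -sqrt(13)/7*15 = -15*sqrt(13)/7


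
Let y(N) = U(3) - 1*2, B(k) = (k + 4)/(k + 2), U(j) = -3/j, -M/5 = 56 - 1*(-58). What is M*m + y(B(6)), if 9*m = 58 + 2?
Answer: -3803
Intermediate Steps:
M = -570 (M = -5*(56 - 1*(-58)) = -5*(56 + 58) = -5*114 = -570)
B(k) = (4 + k)/(2 + k)
y(N) = -3 (y(N) = -3/3 - 1*2 = -3*1/3 - 2 = -1 - 2 = -3)
m = 20/3 (m = (58 + 2)/9 = (1/9)*60 = 20/3 ≈ 6.6667)
M*m + y(B(6)) = -570*20/3 - 3 = -3800 - 3 = -3803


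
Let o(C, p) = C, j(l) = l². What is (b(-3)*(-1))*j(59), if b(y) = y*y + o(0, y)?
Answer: -31329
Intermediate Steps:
b(y) = y² (b(y) = y*y + 0 = y² + 0 = y²)
(b(-3)*(-1))*j(59) = ((-3)²*(-1))*59² = (9*(-1))*3481 = -9*3481 = -31329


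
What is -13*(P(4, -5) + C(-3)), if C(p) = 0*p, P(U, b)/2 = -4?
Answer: 104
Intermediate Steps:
P(U, b) = -8 (P(U, b) = 2*(-4) = -8)
C(p) = 0
-13*(P(4, -5) + C(-3)) = -13*(-8 + 0) = -13*(-8) = 104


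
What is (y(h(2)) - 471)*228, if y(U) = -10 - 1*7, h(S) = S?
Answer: -111264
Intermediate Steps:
y(U) = -17 (y(U) = -10 - 7 = -17)
(y(h(2)) - 471)*228 = (-17 - 471)*228 = -488*228 = -111264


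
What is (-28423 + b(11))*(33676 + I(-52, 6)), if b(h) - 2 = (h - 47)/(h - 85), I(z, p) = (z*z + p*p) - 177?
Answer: -38107446601/37 ≈ -1.0299e+9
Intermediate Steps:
I(z, p) = -177 + p² + z² (I(z, p) = (z² + p²) - 177 = (p² + z²) - 177 = -177 + p² + z²)
b(h) = 2 + (-47 + h)/(-85 + h) (b(h) = 2 + (h - 47)/(h - 85) = 2 + (-47 + h)/(-85 + h))
(-28423 + b(11))*(33676 + I(-52, 6)) = (-28423 + (-217 + 3*11)/(-85 + 11))*(33676 + (-177 + 6² + (-52)²)) = (-28423 + (-217 + 33)/(-74))*(33676 + (-177 + 36 + 2704)) = (-28423 - 1/74*(-184))*(33676 + 2563) = (-28423 + 92/37)*36239 = -1051559/37*36239 = -38107446601/37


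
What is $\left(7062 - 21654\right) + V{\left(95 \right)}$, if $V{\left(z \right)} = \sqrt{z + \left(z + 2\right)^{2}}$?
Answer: $-14592 + 12 \sqrt{66} \approx -14495.0$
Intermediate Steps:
$V{\left(z \right)} = \sqrt{z + \left(2 + z\right)^{2}}$
$\left(7062 - 21654\right) + V{\left(95 \right)} = \left(7062 - 21654\right) + \sqrt{95 + \left(2 + 95\right)^{2}} = -14592 + \sqrt{95 + 97^{2}} = -14592 + \sqrt{95 + 9409} = -14592 + \sqrt{9504} = -14592 + 12 \sqrt{66}$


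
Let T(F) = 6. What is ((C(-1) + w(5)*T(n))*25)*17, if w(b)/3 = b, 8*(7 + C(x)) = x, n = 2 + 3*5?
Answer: 281775/8 ≈ 35222.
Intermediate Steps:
n = 17 (n = 2 + 15 = 17)
C(x) = -7 + x/8
w(b) = 3*b
((C(-1) + w(5)*T(n))*25)*17 = (((-7 + (⅛)*(-1)) + (3*5)*6)*25)*17 = (((-7 - ⅛) + 15*6)*25)*17 = ((-57/8 + 90)*25)*17 = ((663/8)*25)*17 = (16575/8)*17 = 281775/8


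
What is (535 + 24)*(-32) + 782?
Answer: -17106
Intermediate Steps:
(535 + 24)*(-32) + 782 = 559*(-32) + 782 = -17888 + 782 = -17106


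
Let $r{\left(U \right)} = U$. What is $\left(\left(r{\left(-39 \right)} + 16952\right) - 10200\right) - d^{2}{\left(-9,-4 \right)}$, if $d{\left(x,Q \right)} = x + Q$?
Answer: $6544$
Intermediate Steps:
$d{\left(x,Q \right)} = Q + x$
$\left(\left(r{\left(-39 \right)} + 16952\right) - 10200\right) - d^{2}{\left(-9,-4 \right)} = \left(\left(-39 + 16952\right) - 10200\right) - \left(-4 - 9\right)^{2} = \left(16913 - 10200\right) - \left(-13\right)^{2} = 6713 - 169 = 6544$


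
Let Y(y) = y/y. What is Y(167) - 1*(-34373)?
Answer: 34374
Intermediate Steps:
Y(y) = 1
Y(167) - 1*(-34373) = 1 - 1*(-34373) = 1 + 34373 = 34374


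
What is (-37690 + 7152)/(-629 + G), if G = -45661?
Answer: 15269/23145 ≈ 0.65971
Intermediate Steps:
(-37690 + 7152)/(-629 + G) = (-37690 + 7152)/(-629 - 45661) = -30538/(-46290) = -30538*(-1/46290) = 15269/23145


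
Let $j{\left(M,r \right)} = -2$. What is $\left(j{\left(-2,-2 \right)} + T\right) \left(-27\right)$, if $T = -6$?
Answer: $216$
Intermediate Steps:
$\left(j{\left(-2,-2 \right)} + T\right) \left(-27\right) = \left(-2 - 6\right) \left(-27\right) = \left(-8\right) \left(-27\right) = 216$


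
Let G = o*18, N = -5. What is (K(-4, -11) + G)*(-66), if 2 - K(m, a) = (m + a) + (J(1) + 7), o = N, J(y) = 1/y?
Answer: 5346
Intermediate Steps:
o = -5
K(m, a) = -6 - a - m (K(m, a) = 2 - ((m + a) + (1/1 + 7)) = 2 - ((a + m) + (1 + 7)) = 2 - ((a + m) + 8) = 2 - (8 + a + m) = 2 + (-8 - a - m) = -6 - a - m)
G = -90 (G = -5*18 = -90)
(K(-4, -11) + G)*(-66) = ((-6 - 1*(-11) - 1*(-4)) - 90)*(-66) = ((-6 + 11 + 4) - 90)*(-66) = (9 - 90)*(-66) = -81*(-66) = 5346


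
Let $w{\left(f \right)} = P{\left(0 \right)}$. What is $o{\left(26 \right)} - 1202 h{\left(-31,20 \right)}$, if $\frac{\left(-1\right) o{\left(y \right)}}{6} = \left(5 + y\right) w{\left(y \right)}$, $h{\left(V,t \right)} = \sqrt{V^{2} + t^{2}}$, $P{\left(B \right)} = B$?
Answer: $- 1202 \sqrt{1361} \approx -44344.0$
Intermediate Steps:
$w{\left(f \right)} = 0$
$o{\left(y \right)} = 0$ ($o{\left(y \right)} = - 6 \left(5 + y\right) 0 = \left(-6\right) 0 = 0$)
$o{\left(26 \right)} - 1202 h{\left(-31,20 \right)} = 0 - 1202 \sqrt{\left(-31\right)^{2} + 20^{2}} = 0 - 1202 \sqrt{961 + 400} = 0 - 1202 \sqrt{1361} = - 1202 \sqrt{1361}$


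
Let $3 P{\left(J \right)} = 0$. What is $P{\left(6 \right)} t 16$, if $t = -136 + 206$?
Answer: $0$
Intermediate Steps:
$P{\left(J \right)} = 0$ ($P{\left(J \right)} = \frac{1}{3} \cdot 0 = 0$)
$t = 70$
$P{\left(6 \right)} t 16 = 0 \cdot 70 \cdot 16 = 0 \cdot 16 = 0$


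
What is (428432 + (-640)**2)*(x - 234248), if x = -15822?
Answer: -209566662240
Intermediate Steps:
(428432 + (-640)**2)*(x - 234248) = (428432 + (-640)**2)*(-15822 - 234248) = (428432 + 409600)*(-250070) = 838032*(-250070) = -209566662240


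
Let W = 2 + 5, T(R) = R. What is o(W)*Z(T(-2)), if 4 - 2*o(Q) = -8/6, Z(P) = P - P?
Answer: 0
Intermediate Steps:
W = 7
Z(P) = 0
o(Q) = 8/3 (o(Q) = 2 - (-4)/6 = 2 - ½*(-4/3) = 2 + ⅔ = 8/3)
o(W)*Z(T(-2)) = (8/3)*0 = 0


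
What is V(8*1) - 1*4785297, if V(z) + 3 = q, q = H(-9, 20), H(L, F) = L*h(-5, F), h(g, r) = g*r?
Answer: -4784400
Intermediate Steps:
H(L, F) = -5*F*L (H(L, F) = L*(-5*F) = -5*F*L)
q = 900 (q = -5*20*(-9) = 900)
V(z) = 897 (V(z) = -3 + 900 = 897)
V(8*1) - 1*4785297 = 897 - 1*4785297 = 897 - 4785297 = -4784400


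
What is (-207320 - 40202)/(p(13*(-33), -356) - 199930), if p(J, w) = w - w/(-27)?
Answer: 3341547/2704039 ≈ 1.2358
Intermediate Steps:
p(J, w) = 28*w/27 (p(J, w) = w - w*(-1)/27 = w - (-1)*w/27 = w + w/27 = 28*w/27)
(-207320 - 40202)/(p(13*(-33), -356) - 199930) = (-207320 - 40202)/((28/27)*(-356) - 199930) = -247522/(-9968/27 - 199930) = -247522/(-5408078/27) = -247522*(-27/5408078) = 3341547/2704039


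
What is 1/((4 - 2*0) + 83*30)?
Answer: 1/2494 ≈ 0.00040096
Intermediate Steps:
1/((4 - 2*0) + 83*30) = 1/((4 + 0) + 2490) = 1/(4 + 2490) = 1/2494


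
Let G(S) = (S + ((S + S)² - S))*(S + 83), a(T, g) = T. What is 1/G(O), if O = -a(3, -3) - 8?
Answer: 1/34848 ≈ 2.8696e-5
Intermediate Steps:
O = -11 (O = -1*3 - 8 = -3 - 8 = -11)
G(S) = 4*S²*(83 + S) (G(S) = (S + ((2*S)² - S))*(83 + S) = (S + (4*S² - S))*(83 + S) = (S + (-S + 4*S²))*(83 + S) = (4*S²)*(83 + S) = 4*S²*(83 + S))
1/G(O) = 1/(4*(-11)²*(83 - 11)) = 1/(4*121*72) = 1/34848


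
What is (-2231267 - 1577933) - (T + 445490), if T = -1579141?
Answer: -2675549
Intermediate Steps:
(-2231267 - 1577933) - (T + 445490) = (-2231267 - 1577933) - (-1579141 + 445490) = -3809200 - 1*(-1133651) = -3809200 + 1133651 = -2675549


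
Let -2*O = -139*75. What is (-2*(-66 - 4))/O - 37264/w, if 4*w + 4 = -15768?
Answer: 77916248/8221155 ≈ 9.4775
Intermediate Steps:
w = -3943 (w = -1 + (1/4)*(-15768) = -1 - 3942 = -3943)
O = 10425/2 (O = -(-139)*75/2 = -1/2*(-10425) = 10425/2 ≈ 5212.5)
(-2*(-66 - 4))/O - 37264/w = (-2*(-66 - 4))/(10425/2) - 37264/(-3943) = -2*(-70)*(2/10425) - 37264*(-1/3943) = 140*(2/10425) + 37264/3943 = 56/2085 + 37264/3943 = 77916248/8221155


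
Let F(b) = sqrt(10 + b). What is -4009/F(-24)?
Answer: 4009*I*sqrt(14)/14 ≈ 1071.5*I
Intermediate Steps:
-4009/F(-24) = -4009/sqrt(10 - 24) = -4009*(-I*sqrt(14)/14) = -(-4009)*I*sqrt(14)/14 = 4009*I*sqrt(14)/14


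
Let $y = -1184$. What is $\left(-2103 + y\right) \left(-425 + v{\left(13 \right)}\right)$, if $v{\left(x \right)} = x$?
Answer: $1354244$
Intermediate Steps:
$\left(-2103 + y\right) \left(-425 + v{\left(13 \right)}\right) = \left(-2103 - 1184\right) \left(-425 + 13\right) = \left(-3287\right) \left(-412\right) = 1354244$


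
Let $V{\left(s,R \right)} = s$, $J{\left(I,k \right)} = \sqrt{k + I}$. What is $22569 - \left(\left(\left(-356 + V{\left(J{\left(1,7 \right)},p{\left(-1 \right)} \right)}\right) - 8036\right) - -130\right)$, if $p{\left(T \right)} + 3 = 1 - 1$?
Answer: $30831 - 2 \sqrt{2} \approx 30828.0$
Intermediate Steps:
$J{\left(I,k \right)} = \sqrt{I + k}$
$p{\left(T \right)} = -3$ ($p{\left(T \right)} = -3 + \left(1 - 1\right) = -3 + 0 = -3$)
$22569 - \left(\left(\left(-356 + V{\left(J{\left(1,7 \right)},p{\left(-1 \right)} \right)}\right) - 8036\right) - -130\right) = 22569 - \left(\left(\left(-356 + \sqrt{1 + 7}\right) - 8036\right) - -130\right) = 22569 - \left(\left(\left(-356 + \sqrt{8}\right) - 8036\right) + 130\right) = 22569 - \left(\left(\left(-356 + 2 \sqrt{2}\right) - 8036\right) + 130\right) = 22569 - \left(\left(-8392 + 2 \sqrt{2}\right) + 130\right) = 22569 - \left(-8262 + 2 \sqrt{2}\right) = 22569 + \left(8262 - 2 \sqrt{2}\right) = 30831 - 2 \sqrt{2}$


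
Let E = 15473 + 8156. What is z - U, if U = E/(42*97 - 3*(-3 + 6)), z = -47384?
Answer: -192639589/4065 ≈ -47390.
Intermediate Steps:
E = 23629
U = 23629/4065 (U = 23629/(42*97 - 3*(-3 + 6)) = 23629/(4074 - 3*3) = 23629/(4074 - 9) = 23629/4065 ≈ 5.8128)
z - U = -47384 - 1*23629/4065 = -47384 - 23629/4065 = -192639589/4065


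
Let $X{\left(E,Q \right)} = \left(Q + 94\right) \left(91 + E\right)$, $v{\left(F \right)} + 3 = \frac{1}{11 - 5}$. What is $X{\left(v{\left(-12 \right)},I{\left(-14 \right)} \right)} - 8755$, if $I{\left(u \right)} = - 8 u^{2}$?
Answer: $- \frac{416138}{3} \approx -1.3871 \cdot 10^{5}$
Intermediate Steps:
$v{\left(F \right)} = - \frac{17}{6}$ ($v{\left(F \right)} = -3 + \frac{1}{11 - 5} = -3 + \frac{1}{6} = - \frac{17}{6}$)
$X{\left(E,Q \right)} = \left(91 + E\right) \left(94 + Q\right)$ ($X{\left(E,Q \right)} = \left(94 + Q\right) \left(91 + E\right) = \left(91 + E\right) \left(94 + Q\right)$)
$X{\left(v{\left(-12 \right)},I{\left(-14 \right)} \right)} - 8755 = \left(8554 + 91 \left(- 8 \left(-14\right)^{2}\right) + 94 \left(- \frac{17}{6}\right) - \frac{17 \left(- 8 \left(-14\right)^{2}\right)}{6}\right) - 8755 = \left(8554 + 91 \left(\left(-8\right) 196\right) - \frac{799}{3} - \frac{17 \left(\left(-8\right) 196\right)}{6}\right) - 8755 = \left(8554 + 91 \left(-1568\right) - \frac{799}{3} - - \frac{13328}{3}\right) - 8755 = \left(8554 - 142688 - \frac{799}{3} + \frac{13328}{3}\right) - 8755 = - \frac{389873}{3} - 8755 = - \frac{416138}{3}$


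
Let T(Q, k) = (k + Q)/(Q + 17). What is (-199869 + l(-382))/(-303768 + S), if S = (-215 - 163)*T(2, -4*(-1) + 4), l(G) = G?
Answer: 3804769/5775372 ≈ 0.65879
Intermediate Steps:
T(Q, k) = (Q + k)/(17 + Q)
S = -3780/19 (S = (-215 - 163)*((2 + (-4*(-1) + 4))/(17 + 2)) = -378*(2 + (4 + 4))/19 = -378*(2 + 8)/19 = -378*10/19 = -3780/19 ≈ -198.95)
(-199869 + l(-382))/(-303768 + S) = (-199869 - 382)/(-303768 - 3780/19) = -200251/(-5775372/19) = -200251*(-19/5775372) = 3804769/5775372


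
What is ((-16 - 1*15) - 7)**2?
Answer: 1444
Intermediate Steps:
((-16 - 1*15) - 7)**2 = ((-16 - 15) - 7)**2 = (-31 - 7)**2 = (-38)**2 = 1444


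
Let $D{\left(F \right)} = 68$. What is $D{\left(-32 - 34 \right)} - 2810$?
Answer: $-2742$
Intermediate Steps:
$D{\left(-32 - 34 \right)} - 2810 = 68 - 2810 = -2742$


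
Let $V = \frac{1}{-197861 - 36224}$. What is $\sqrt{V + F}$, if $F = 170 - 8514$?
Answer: $\frac{i \sqrt{457216048839485}}{234085} \approx 91.345 i$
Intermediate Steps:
$F = -8344$ ($F = 170 - 8514 = -8344$)
$V = - \frac{1}{234085}$ ($V = \frac{1}{-234085} = - \frac{1}{234085} \approx -4.272 \cdot 10^{-6}$)
$\sqrt{V + F} = \sqrt{- \frac{1}{234085} - 8344} = \sqrt{- \frac{1953205241}{234085}} = \frac{i \sqrt{457216048839485}}{234085}$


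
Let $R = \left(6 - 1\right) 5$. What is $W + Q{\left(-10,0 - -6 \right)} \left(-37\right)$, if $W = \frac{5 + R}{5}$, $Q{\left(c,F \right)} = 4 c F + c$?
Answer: $9256$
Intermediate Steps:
$R = 25$ ($R = 5 \cdot 5 = 25$)
$Q{\left(c,F \right)} = c + 4 F c$ ($Q{\left(c,F \right)} = 4 F c + c = c + 4 F c$)
$W = 6$ ($W = \frac{5 + 25}{5} = 30 \cdot \frac{1}{5} = 6$)
$W + Q{\left(-10,0 - -6 \right)} \left(-37\right) = 6 + - 10 \left(1 + 4 \left(0 - -6\right)\right) \left(-37\right) = 6 + - 10 \left(1 + 4 \left(0 + 6\right)\right) \left(-37\right) = 6 + - 10 \left(1 + 4 \cdot 6\right) \left(-37\right) = 6 + - 10 \left(1 + 24\right) \left(-37\right) = 6 + \left(-10\right) 25 \left(-37\right) = 6 - -9250 = 6 + 9250 = 9256$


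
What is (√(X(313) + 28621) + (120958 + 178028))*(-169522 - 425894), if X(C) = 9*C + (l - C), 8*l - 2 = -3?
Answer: -178021048176 - 148854*√497998 ≈ -1.7813e+11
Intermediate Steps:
l = -⅛ (l = ¼ + (⅛)*(-3) = ¼ - 3/8 = -⅛ ≈ -0.12500)
X(C) = -⅛ + 8*C (X(C) = 9*C + (-⅛ - C) = -⅛ + 8*C)
(√(X(313) + 28621) + (120958 + 178028))*(-169522 - 425894) = (√((-⅛ + 8*313) + 28621) + (120958 + 178028))*(-169522 - 425894) = (√((-⅛ + 2504) + 28621) + 298986)*(-595416) = (√(20031/8 + 28621) + 298986)*(-595416) = (√(248999/8) + 298986)*(-595416) = (√497998/4 + 298986)*(-595416) = (298986 + √497998/4)*(-595416) = -178021048176 - 148854*√497998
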